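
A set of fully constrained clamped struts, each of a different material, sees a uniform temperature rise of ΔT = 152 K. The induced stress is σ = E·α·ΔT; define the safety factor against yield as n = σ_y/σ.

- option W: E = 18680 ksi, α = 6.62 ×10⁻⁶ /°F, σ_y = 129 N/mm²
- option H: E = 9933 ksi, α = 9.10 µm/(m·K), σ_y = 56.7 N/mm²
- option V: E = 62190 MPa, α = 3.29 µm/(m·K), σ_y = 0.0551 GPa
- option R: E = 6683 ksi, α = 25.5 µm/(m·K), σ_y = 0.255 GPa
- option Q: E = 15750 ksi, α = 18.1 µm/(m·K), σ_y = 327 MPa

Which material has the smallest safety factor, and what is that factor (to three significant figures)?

With everything in SI (GPa, ×10⁻⁶/K, MPa):
  option W: E = 128.8, α = 11.9, σ_y = 129.0 → σ = 233 MPa, n = 0.553
  option H: E = 68.49, α = 9.10, σ_y = 56.70 → σ = 94.7 MPa, n = 0.599
  option V: E = 62.19, α = 3.29, σ_y = 55.10 → σ = 31.1 MPa, n = 1.77
  option R: E = 46.08, α = 25.5, σ_y = 255.0 → σ = 179 MPa, n = 1.43
  option Q: E = 108.6, α = 18.1, σ_y = 327.0 → σ = 299 MPa, n = 1.09
Smallest n: option W with n = 0.553.

option W, n = 0.553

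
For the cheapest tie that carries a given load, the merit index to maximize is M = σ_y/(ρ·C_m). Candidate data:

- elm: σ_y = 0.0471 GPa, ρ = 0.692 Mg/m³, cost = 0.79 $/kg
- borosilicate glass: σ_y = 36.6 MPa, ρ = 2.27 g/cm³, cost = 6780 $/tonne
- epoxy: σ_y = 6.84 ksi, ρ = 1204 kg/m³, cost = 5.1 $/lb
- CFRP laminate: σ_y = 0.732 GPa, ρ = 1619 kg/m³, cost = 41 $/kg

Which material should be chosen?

After converting to SI:
  elm: σ_y = 47.10 MPa, ρ = 692.0 kg/m³, cost = 0.7900 $/kg
  borosilicate glass: σ_y = 36.60 MPa, ρ = 2270 kg/m³, cost = 6.780 $/kg
  epoxy: σ_y = 47.16 MPa, ρ = 1204 kg/m³, cost = 11.24 $/kg
  CFRP laminate: σ_y = 732.0 MPa, ρ = 1619 kg/m³, cost = 41.00 $/kg
  elm: M = 86.2 kN·m per $
  CFRP laminate: M = 11.0 kN·m per $
  epoxy: M = 3.48 kN·m per $
  borosilicate glass: M = 2.38 kN·m per $
The maximum is for elm.

elm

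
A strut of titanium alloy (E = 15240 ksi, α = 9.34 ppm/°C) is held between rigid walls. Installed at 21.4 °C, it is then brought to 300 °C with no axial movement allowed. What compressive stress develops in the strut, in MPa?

273 MPa

E = 15240 ksi = 105.1 GPa.
ΔT = 278.6 K. Constrained thermal stress σ = E·α·ΔT = 105.1×10³ MPa × 9.34×10⁻⁶ × 278.6 = 273 MPa (compressive).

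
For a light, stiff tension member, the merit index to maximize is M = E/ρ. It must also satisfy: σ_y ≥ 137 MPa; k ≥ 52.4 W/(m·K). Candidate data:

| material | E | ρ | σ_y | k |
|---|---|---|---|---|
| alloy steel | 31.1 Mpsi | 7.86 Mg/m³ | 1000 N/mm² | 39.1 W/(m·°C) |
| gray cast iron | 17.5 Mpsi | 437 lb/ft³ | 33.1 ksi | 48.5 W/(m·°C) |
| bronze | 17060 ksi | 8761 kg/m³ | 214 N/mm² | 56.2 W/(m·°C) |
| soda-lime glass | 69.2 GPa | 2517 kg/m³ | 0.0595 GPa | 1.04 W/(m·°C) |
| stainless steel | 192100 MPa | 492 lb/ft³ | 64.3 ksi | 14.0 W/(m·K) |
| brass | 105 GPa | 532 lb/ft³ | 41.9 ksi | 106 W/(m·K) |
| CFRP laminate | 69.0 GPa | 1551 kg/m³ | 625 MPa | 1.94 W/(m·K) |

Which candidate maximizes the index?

Screen on constraints: σ_y ≥ 137 MPa; k ≥ 52.4 W/(m·K). Survivors: bronze, brass.
Putting every candidate on a common basis:
  bronze: E = 117.6 GPa, ρ = 8761 kg/m³
  brass: E = 105.0 GPa, ρ = 8522 kg/m³
  bronze: M = 13.4 MN·m/kg
  brass: M = 12.3 MN·m/kg
The maximum is for bronze.

bronze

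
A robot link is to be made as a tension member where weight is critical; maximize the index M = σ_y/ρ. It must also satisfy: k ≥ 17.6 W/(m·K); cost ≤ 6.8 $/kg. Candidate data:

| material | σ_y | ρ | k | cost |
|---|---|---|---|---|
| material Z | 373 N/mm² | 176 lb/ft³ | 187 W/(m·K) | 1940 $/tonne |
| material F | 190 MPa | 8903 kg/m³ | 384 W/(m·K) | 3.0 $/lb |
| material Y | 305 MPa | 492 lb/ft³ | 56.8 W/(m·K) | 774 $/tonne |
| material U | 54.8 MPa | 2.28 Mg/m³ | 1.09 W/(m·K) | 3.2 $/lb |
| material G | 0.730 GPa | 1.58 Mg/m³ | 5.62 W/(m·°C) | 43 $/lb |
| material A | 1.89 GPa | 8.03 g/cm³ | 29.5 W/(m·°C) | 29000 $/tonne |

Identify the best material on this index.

Screen on constraints: k ≥ 17.6 W/(m·K); cost ≤ 6.8 $/kg. Survivors: material Z, material F, material Y.
After converting to SI:
  material Z: σ_y = 373.0 MPa, ρ = 2819 kg/m³
  material F: σ_y = 190.0 MPa, ρ = 8903 kg/m³
  material Y: σ_y = 305.0 MPa, ρ = 7881 kg/m³
  material Z: M = 132 kN·m/kg
  material Y: M = 38.7 kN·m/kg
  material F: M = 21.3 kN·m/kg
Material Z ranks first.

material Z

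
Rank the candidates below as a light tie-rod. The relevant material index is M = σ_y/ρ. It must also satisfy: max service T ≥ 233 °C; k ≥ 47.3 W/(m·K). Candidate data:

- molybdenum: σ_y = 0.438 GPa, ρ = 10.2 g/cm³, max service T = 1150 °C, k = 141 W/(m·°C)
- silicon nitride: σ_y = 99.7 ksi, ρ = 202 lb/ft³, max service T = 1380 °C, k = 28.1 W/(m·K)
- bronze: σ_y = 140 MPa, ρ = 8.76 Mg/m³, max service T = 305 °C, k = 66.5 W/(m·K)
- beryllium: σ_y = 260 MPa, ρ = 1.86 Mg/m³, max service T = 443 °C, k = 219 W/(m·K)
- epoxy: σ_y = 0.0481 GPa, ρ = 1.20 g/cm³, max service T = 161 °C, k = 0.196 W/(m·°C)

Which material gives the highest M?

beryllium

Screen on constraints: max service T ≥ 233 °C; k ≥ 47.3 W/(m·K). Survivors: molybdenum, bronze, beryllium.
Normalizing units and computing the index:
  molybdenum: σ_y = 438.0 MPa, ρ = 10200 kg/m³
  bronze: σ_y = 140.0 MPa, ρ = 8760 kg/m³
  beryllium: σ_y = 260.0 MPa, ρ = 1860 kg/m³
  beryllium: M = 140 kN·m/kg
  molybdenum: M = 42.9 kN·m/kg
  bronze: M = 16.0 kN·m/kg
Beryllium has the largest M.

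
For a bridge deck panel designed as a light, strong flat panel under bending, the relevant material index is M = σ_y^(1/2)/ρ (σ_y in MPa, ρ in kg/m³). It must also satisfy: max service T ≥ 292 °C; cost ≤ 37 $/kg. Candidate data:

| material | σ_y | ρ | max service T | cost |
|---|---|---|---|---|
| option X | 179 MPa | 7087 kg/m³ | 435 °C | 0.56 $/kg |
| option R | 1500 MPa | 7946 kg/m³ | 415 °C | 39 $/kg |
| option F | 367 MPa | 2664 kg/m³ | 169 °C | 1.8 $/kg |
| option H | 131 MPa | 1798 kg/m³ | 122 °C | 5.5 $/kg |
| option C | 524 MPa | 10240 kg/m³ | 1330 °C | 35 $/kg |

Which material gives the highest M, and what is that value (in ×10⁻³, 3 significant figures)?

option C, M = 2.24×10⁻³

Screen on constraints: max service T ≥ 292 °C; cost ≤ 37 $/kg. Survivors: option X, option C.
Computing M directly (units already consistent):
  option C: M = 2.24×10⁻³
  option X: M = 1.89×10⁻³
Option C ranks first.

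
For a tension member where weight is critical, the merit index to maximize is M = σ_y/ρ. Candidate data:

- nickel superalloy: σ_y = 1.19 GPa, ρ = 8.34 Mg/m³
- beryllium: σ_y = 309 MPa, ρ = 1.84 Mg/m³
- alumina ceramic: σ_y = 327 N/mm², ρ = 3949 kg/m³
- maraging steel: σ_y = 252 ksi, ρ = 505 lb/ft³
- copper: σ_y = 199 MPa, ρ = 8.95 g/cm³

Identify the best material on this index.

After converting to SI:
  nickel superalloy: σ_y = 1190 MPa, ρ = 8340 kg/m³
  beryllium: σ_y = 309.0 MPa, ρ = 1840 kg/m³
  alumina ceramic: σ_y = 327.0 MPa, ρ = 3949 kg/m³
  maraging steel: σ_y = 1737 MPa, ρ = 8089 kg/m³
  copper: σ_y = 199.0 MPa, ρ = 8950 kg/m³
  maraging steel: M = 215 kN·m/kg
  beryllium: M = 168 kN·m/kg
  nickel superalloy: M = 143 kN·m/kg
  alumina ceramic: M = 82.8 kN·m/kg
  copper: M = 22.2 kN·m/kg
Maraging steel ranks first.

maraging steel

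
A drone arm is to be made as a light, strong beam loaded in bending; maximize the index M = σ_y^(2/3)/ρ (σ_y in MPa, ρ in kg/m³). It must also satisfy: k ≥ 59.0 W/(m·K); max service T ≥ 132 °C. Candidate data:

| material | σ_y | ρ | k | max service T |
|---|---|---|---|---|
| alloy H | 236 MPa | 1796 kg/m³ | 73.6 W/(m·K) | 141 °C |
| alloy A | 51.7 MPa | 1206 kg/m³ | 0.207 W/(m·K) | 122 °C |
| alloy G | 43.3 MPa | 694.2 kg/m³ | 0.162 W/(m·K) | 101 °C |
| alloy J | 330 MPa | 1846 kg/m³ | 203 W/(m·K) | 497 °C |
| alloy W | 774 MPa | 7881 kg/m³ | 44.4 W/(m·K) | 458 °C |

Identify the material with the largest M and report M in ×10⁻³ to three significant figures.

Screen on constraints: k ≥ 59.0 W/(m·K); max service T ≥ 132 °C. Survivors: alloy H, alloy J.
Per-candidate index values:
  alloy J: M = 25.9×10⁻³
  alloy H: M = 21.3×10⁻³
The maximum is for alloy J.

alloy J, M = 25.9×10⁻³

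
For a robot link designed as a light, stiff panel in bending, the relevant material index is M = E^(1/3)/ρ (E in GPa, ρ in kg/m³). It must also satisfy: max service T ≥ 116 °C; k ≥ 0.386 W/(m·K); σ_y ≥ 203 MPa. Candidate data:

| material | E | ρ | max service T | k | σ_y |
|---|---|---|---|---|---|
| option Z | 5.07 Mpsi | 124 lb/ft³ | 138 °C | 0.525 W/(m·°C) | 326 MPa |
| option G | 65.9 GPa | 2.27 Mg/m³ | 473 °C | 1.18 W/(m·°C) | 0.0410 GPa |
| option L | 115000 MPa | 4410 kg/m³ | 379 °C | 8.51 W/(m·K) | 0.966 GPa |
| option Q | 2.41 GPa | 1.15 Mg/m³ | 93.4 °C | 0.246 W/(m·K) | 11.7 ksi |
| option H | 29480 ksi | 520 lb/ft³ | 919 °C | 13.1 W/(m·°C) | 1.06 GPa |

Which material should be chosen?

Screen on constraints: max service T ≥ 116 °C; k ≥ 0.386 W/(m·K); σ_y ≥ 203 MPa. Survivors: option Z, option L, option H.
In SI units:
  option Z: E = 34.96 GPa, ρ = 1986 kg/m³
  option L: E = 115.0 GPa, ρ = 4410 kg/m³
  option H: E = 203.3 GPa, ρ = 8330 kg/m³
  option Z: M = 1.65×10⁻³
  option L: M = 1.10×10⁻³
  option H: M = 0.706×10⁻³
Option Z has the largest M.

option Z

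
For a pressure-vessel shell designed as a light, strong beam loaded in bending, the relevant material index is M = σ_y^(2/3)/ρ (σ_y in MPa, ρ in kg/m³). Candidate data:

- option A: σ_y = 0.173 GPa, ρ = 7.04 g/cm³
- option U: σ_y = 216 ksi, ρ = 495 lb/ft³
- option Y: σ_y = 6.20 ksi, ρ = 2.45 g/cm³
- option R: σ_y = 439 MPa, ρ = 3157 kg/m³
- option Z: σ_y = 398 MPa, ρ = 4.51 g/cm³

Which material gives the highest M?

In SI units:
  option A: σ_y = 173.0 MPa, ρ = 7040 kg/m³
  option U: σ_y = 1489 MPa, ρ = 7929 kg/m³
  option Y: σ_y = 42.75 MPa, ρ = 2450 kg/m³
  option R: σ_y = 439.0 MPa, ρ = 3157 kg/m³
  option Z: σ_y = 398.0 MPa, ρ = 4510 kg/m³
  option R: M = 18.3×10⁻³
  option U: M = 16.4×10⁻³
  option Z: M = 12.0×10⁻³
  option Y: M = 4.99×10⁻³
  option A: M = 4.41×10⁻³
Option R has the largest M.

option R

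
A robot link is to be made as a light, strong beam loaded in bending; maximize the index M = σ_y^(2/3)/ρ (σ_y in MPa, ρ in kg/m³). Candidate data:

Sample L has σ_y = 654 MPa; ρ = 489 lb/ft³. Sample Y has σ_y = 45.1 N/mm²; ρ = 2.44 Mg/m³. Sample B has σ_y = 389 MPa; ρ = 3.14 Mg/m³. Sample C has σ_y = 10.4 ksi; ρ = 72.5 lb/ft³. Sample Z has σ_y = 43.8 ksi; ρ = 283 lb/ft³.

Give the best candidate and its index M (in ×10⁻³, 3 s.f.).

sample B, M = 17.0×10⁻³

Normalizing units and computing the index:
  sample L: σ_y = 654.0 MPa, ρ = 7833 kg/m³
  sample Y: σ_y = 45.10 MPa, ρ = 2440 kg/m³
  sample B: σ_y = 389.0 MPa, ρ = 3140 kg/m³
  sample C: σ_y = 71.71 MPa, ρ = 1161 kg/m³
  sample Z: σ_y = 302.0 MPa, ρ = 4533 kg/m³
  sample B: M = 17.0×10⁻³
  sample C: M = 14.9×10⁻³
  sample Z: M = 9.93×10⁻³
  sample L: M = 9.62×10⁻³
  sample Y: M = 5.19×10⁻³
Highest index: sample B.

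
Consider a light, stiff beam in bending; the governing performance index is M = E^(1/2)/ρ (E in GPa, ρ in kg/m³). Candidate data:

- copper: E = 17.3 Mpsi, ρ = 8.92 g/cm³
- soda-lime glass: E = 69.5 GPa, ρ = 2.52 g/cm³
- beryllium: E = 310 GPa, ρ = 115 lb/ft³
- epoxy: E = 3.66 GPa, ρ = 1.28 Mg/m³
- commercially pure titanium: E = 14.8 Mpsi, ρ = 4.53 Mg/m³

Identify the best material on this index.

beryllium

In SI units:
  copper: E = 119.3 GPa, ρ = 8920 kg/m³
  soda-lime glass: E = 69.50 GPa, ρ = 2520 kg/m³
  beryllium: E = 310.0 GPa, ρ = 1842 kg/m³
  epoxy: E = 3.660 GPa, ρ = 1280 kg/m³
  commercially pure titanium: E = 102.0 GPa, ρ = 4530 kg/m³
  beryllium: M = 9.56×10⁻³
  soda-lime glass: M = 3.31×10⁻³
  commercially pure titanium: M = 2.23×10⁻³
  epoxy: M = 1.49×10⁻³
  copper: M = 1.22×10⁻³
Beryllium has the largest M.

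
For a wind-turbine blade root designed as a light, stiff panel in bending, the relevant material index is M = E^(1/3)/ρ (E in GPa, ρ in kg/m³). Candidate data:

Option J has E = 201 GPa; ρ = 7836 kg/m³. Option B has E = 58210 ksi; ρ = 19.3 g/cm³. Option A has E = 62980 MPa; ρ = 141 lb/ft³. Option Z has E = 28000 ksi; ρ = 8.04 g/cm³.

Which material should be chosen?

In SI units:
  option J: E = 201.0 GPa, ρ = 7836 kg/m³
  option B: E = 401.3 GPa, ρ = 19300 kg/m³
  option A: E = 62.98 GPa, ρ = 2259 kg/m³
  option Z: E = 193.1 GPa, ρ = 8040 kg/m³
  option A: M = 1.76×10⁻³
  option J: M = 0.748×10⁻³
  option Z: M = 0.719×10⁻³
  option B: M = 0.382×10⁻³
Highest index: option A.

option A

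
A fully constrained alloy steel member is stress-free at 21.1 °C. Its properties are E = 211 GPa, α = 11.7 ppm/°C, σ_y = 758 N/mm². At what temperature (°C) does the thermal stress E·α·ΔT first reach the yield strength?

σ_y = 758 N/mm² = 758.0 MPa.
E·α·ΔT = 758.0 MPa ⇒ ΔT = 758.0 / (211.0×10³ × 11.7×10⁻⁶) = 307.0 K.
T = 21.1 + 307.0 = 328.1 °C.

328 °C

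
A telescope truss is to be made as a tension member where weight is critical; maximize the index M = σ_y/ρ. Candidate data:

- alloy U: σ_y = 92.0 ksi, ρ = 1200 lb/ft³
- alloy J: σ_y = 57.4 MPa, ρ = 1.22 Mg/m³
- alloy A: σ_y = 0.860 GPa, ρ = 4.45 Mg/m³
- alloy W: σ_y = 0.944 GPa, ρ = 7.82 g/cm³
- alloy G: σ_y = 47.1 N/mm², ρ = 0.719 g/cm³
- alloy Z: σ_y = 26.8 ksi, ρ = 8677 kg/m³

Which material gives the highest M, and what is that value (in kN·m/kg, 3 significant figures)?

Normalizing units and computing the index:
  alloy U: σ_y = 634.3 MPa, ρ = 19220 kg/m³
  alloy J: σ_y = 57.40 MPa, ρ = 1220 kg/m³
  alloy A: σ_y = 860.0 MPa, ρ = 4450 kg/m³
  alloy W: σ_y = 944.0 MPa, ρ = 7820 kg/m³
  alloy G: σ_y = 47.10 MPa, ρ = 719.0 kg/m³
  alloy Z: σ_y = 184.8 MPa, ρ = 8677 kg/m³
  alloy A: M = 193 kN·m/kg
  alloy W: M = 121 kN·m/kg
  alloy G: M = 65.5 kN·m/kg
  alloy J: M = 47.0 kN·m/kg
  alloy U: M = 33.0 kN·m/kg
  alloy Z: M = 21.3 kN·m/kg
Alloy A has the largest M.

alloy A, M = 193 kN·m/kg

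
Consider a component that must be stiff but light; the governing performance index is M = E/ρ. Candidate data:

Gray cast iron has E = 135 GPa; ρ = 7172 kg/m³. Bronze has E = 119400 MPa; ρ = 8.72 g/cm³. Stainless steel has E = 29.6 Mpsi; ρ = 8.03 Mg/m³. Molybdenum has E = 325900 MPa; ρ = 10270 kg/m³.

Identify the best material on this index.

Putting every candidate on a common basis:
  gray cast iron: E = 135.0 GPa, ρ = 7172 kg/m³
  bronze: E = 119.4 GPa, ρ = 8720 kg/m³
  stainless steel: E = 204.1 GPa, ρ = 8030 kg/m³
  molybdenum: E = 325.9 GPa, ρ = 10270 kg/m³
  molybdenum: M = 31.7 MN·m/kg
  stainless steel: M = 25.4 MN·m/kg
  gray cast iron: M = 18.8 MN·m/kg
  bronze: M = 13.7 MN·m/kg
The maximum is for molybdenum.

molybdenum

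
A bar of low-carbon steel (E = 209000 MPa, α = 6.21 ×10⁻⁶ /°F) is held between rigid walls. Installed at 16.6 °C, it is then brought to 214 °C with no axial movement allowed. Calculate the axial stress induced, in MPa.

E = 209000 MPa = 209.0 GPa.
α = 6.21×10⁻⁶/°F × 9/5 = 11.2×10⁻⁶/K.
ΔT = 197.4 K. Constrained thermal stress σ = E·α·ΔT = 209.0×10³ MPa × 11.2×10⁻⁶ × 197.4 = 461 MPa (compressive).

461 MPa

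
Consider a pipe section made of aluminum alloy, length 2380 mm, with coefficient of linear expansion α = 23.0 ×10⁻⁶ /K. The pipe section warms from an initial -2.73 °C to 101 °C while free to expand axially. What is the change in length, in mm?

ΔT = 101 − (-2.73) = 103.7 K.
ΔL = α·L₀·ΔT = 23.0×10⁻⁶ × 2380 mm × 103.7 K = 5.68 mm.

5.68 mm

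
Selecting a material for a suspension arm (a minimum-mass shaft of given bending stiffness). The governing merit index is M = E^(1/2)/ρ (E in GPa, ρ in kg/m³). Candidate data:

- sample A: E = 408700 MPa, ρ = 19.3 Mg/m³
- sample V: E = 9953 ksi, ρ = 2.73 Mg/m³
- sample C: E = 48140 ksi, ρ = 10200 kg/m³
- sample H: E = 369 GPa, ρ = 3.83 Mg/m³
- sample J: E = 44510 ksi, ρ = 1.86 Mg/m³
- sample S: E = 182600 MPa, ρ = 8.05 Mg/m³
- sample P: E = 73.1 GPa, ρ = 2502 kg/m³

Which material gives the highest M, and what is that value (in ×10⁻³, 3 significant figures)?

sample J, M = 9.42×10⁻³

Normalizing units and computing the index:
  sample A: E = 408.7 GPa, ρ = 19300 kg/m³
  sample V: E = 68.62 GPa, ρ = 2730 kg/m³
  sample C: E = 331.9 GPa, ρ = 10200 kg/m³
  sample H: E = 369.0 GPa, ρ = 3830 kg/m³
  sample J: E = 306.9 GPa, ρ = 1860 kg/m³
  sample S: E = 182.6 GPa, ρ = 8050 kg/m³
  sample P: E = 73.10 GPa, ρ = 2502 kg/m³
  sample J: M = 9.42×10⁻³
  sample H: M = 5.02×10⁻³
  sample P: M = 3.42×10⁻³
  sample V: M = 3.03×10⁻³
  sample C: M = 1.79×10⁻³
  sample S: M = 1.68×10⁻³
  sample A: M = 1.05×10⁻³
Sample J has the largest M.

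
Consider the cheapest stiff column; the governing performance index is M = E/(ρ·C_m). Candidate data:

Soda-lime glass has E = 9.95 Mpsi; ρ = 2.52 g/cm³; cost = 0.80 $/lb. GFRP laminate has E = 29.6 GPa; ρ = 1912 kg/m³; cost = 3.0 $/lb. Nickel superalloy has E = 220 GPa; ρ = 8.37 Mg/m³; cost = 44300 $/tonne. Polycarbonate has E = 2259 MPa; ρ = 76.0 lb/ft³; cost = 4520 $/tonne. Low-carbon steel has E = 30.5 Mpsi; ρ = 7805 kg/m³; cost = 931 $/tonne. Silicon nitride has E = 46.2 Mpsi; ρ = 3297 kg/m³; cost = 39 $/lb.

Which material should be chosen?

After converting to SI:
  soda-lime glass: E = 68.60 GPa, ρ = 2520 kg/m³, cost = 1.764 $/kg
  GFRP laminate: E = 29.60 GPa, ρ = 1912 kg/m³, cost = 6.614 $/kg
  nickel superalloy: E = 220.0 GPa, ρ = 8370 kg/m³, cost = 44.30 $/kg
  polycarbonate: E = 2.259 GPa, ρ = 1217 kg/m³, cost = 4.520 $/kg
  low-carbon steel: E = 210.3 GPa, ρ = 7805 kg/m³, cost = 0.9310 $/kg
  silicon nitride: E = 318.5 GPa, ρ = 3297 kg/m³, cost = 85.98 $/kg
  low-carbon steel: M = 28.9 MN·m per $
  soda-lime glass: M = 15.4 MN·m per $
  GFRP laminate: M = 2.34 MN·m per $
  silicon nitride: M = 1.12 MN·m per $
  nickel superalloy: M = 0.593 MN·m per $
  polycarbonate: M = 0.411 MN·m per $
Highest index: low-carbon steel.

low-carbon steel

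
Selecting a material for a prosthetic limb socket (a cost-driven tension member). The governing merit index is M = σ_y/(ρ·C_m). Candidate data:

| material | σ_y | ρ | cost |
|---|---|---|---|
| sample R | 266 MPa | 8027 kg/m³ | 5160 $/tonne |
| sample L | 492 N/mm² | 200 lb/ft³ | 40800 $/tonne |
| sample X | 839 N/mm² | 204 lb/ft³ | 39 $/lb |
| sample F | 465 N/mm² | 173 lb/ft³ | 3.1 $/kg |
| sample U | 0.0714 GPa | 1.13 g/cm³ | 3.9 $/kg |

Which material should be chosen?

sample F

After converting to SI:
  sample R: σ_y = 266.0 MPa, ρ = 8027 kg/m³, cost = 5.160 $/kg
  sample L: σ_y = 492.0 MPa, ρ = 3204 kg/m³, cost = 40.80 $/kg
  sample X: σ_y = 839.0 MPa, ρ = 3268 kg/m³, cost = 85.98 $/kg
  sample F: σ_y = 465.0 MPa, ρ = 2771 kg/m³, cost = 3.100 $/kg
  sample U: σ_y = 71.40 MPa, ρ = 1130 kg/m³, cost = 3.900 $/kg
  sample F: M = 54.1 kN·m per $
  sample U: M = 16.2 kN·m per $
  sample R: M = 6.42 kN·m per $
  sample L: M = 3.76 kN·m per $
  sample X: M = 2.99 kN·m per $
Sample F ranks first.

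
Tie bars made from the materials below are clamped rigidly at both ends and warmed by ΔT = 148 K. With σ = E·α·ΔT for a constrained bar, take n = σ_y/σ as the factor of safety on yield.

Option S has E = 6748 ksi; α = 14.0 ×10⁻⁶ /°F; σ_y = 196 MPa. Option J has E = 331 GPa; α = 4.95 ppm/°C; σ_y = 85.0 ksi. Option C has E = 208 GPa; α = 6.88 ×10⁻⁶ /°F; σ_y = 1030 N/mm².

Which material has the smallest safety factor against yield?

With everything in SI (GPa, ×10⁻⁶/K, MPa):
  option S: E = 46.53, α = 25.2, σ_y = 196.0 → σ = 174 MPa, n = 1.13
  option J: E = 331.0, α = 4.95, σ_y = 586.1 → σ = 242 MPa, n = 2.42
  option C: E = 208.0, α = 12.4, σ_y = 1030 → σ = 381 MPa, n = 2.70
Smallest n: option S with n = 1.13.

option S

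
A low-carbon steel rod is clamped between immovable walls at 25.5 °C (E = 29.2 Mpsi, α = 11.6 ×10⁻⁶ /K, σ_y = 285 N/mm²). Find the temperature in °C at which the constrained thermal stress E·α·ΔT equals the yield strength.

E = 29.2 Mpsi = 201.3 GPa.
σ_y = 285 N/mm² = 285.0 MPa.
E·α·ΔT = 285.0 MPa ⇒ ΔT = 285.0 / (201.3×10³ × 11.6×10⁻⁶) = 122.0 K.
T = 25.5 + 122.0 = 147.5 °C.

148 °C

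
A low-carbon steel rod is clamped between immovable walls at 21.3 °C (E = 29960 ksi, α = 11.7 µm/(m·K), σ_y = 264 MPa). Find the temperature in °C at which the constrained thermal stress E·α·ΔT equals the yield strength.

131 °C

E = 29960 ksi = 206.6 GPa.
E·α·ΔT = 264.0 MPa ⇒ ΔT = 264.0 / (206.6×10³ × 11.7×10⁻⁶) = 109.2 K.
T = 21.3 + 109.2 = 130.5 °C.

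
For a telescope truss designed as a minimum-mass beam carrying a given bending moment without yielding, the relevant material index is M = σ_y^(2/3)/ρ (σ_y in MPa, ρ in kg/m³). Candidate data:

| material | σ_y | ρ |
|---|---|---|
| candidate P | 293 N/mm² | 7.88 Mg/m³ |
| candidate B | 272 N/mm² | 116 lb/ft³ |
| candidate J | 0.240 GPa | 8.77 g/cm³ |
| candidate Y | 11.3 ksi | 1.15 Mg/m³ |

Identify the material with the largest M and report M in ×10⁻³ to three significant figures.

Putting every candidate on a common basis:
  candidate P: σ_y = 293.0 MPa, ρ = 7880 kg/m³
  candidate B: σ_y = 272.0 MPa, ρ = 1858 kg/m³
  candidate J: σ_y = 240.0 MPa, ρ = 8770 kg/m³
  candidate Y: σ_y = 77.91 MPa, ρ = 1150 kg/m³
  candidate B: M = 22.6×10⁻³
  candidate Y: M = 15.9×10⁻³
  candidate P: M = 5.60×10⁻³
  candidate J: M = 4.40×10⁻³
Candidate B ranks first.

candidate B, M = 22.6×10⁻³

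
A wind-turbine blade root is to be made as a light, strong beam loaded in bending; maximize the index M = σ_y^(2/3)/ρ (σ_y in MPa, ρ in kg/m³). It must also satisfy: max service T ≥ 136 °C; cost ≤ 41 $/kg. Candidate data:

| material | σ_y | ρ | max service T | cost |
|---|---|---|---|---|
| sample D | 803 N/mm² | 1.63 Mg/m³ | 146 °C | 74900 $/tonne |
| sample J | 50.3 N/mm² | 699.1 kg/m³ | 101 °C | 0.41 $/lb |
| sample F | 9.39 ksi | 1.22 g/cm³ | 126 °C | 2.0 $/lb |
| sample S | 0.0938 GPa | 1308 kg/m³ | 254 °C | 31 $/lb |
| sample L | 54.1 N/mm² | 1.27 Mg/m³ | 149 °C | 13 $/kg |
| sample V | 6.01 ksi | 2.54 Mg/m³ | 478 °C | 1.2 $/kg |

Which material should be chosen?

Screen on constraints: max service T ≥ 136 °C; cost ≤ 41 $/kg. Survivors: sample L, sample V.
Normalizing units and computing the index:
  sample L: σ_y = 54.10 MPa, ρ = 1270 kg/m³
  sample V: σ_y = 41.44 MPa, ρ = 2540 kg/m³
  sample L: M = 11.3×10⁻³
  sample V: M = 4.71×10⁻³
Sample L ranks first.

sample L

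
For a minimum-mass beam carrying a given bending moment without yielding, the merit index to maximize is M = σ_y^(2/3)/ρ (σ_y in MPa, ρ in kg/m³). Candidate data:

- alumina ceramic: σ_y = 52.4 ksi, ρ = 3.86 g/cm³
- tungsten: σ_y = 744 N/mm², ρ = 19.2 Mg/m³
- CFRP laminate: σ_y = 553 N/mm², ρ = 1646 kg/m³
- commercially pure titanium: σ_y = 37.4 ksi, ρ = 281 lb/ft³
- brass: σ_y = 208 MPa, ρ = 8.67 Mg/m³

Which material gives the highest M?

CFRP laminate

Normalizing units and computing the index:
  alumina ceramic: σ_y = 361.3 MPa, ρ = 3860 kg/m³
  tungsten: σ_y = 744.0 MPa, ρ = 19200 kg/m³
  CFRP laminate: σ_y = 553.0 MPa, ρ = 1646 kg/m³
  commercially pure titanium: σ_y = 257.9 MPa, ρ = 4501 kg/m³
  brass: σ_y = 208.0 MPa, ρ = 8670 kg/m³
  CFRP laminate: M = 40.9×10⁻³
  alumina ceramic: M = 13.1×10⁻³
  commercially pure titanium: M = 9.00×10⁻³
  tungsten: M = 4.28×10⁻³
  brass: M = 4.05×10⁻³
Highest index: CFRP laminate.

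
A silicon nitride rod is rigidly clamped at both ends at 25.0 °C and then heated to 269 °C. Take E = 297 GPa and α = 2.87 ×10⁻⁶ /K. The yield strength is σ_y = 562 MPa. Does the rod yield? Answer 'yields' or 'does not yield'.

ΔT = 244.0 K. Constrained thermal stress σ = E·α·ΔT = 297.0×10³ MPa × 2.87×10⁻⁶ × 244.0 = 208 MPa (compressive).
Compare to σ_y = 562 MPa: σ < σ_y, so it does not yield.

does not yield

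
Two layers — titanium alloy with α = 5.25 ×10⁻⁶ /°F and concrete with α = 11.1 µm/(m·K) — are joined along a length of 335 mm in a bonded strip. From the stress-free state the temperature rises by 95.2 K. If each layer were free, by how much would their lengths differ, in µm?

52.6 µm

titanium alloy: α = 5.25×10⁻⁶/°F × 9/5 = 9.45×10⁻⁶/K.
Δα = |9.45 − 11.1|×10⁻⁶/K = 1.65×10⁻⁶/K.
ΔL_mismatch = Δα·L·ΔT = 1.65×10⁻⁶ × 335.0 mm × 95.2 K = 52.6 µm.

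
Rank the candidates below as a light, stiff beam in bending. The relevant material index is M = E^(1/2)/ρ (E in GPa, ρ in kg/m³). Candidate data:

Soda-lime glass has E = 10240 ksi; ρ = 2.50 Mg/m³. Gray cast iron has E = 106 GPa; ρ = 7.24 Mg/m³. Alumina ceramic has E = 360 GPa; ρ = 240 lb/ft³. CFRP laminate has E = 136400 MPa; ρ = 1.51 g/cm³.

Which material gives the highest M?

In SI units:
  soda-lime glass: E = 70.60 GPa, ρ = 2500 kg/m³
  gray cast iron: E = 106.0 GPa, ρ = 7240 kg/m³
  alumina ceramic: E = 360.0 GPa, ρ = 3844 kg/m³
  CFRP laminate: E = 136.4 GPa, ρ = 1510 kg/m³
  CFRP laminate: M = 7.73×10⁻³
  alumina ceramic: M = 4.94×10⁻³
  soda-lime glass: M = 3.36×10⁻³
  gray cast iron: M = 1.42×10⁻³
Highest index: CFRP laminate.

CFRP laminate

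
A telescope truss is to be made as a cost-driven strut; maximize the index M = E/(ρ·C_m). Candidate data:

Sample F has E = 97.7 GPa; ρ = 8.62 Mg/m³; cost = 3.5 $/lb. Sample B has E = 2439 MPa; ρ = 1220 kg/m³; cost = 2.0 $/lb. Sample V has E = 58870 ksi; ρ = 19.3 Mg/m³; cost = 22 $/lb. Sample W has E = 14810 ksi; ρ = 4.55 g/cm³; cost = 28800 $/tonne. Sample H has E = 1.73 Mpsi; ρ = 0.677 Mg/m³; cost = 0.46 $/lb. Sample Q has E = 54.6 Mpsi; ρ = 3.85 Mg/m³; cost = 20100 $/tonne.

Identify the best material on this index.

sample H

Normalizing units and computing the index:
  sample F: E = 97.70 GPa, ρ = 8620 kg/m³, cost = 7.716 $/kg
  sample B: E = 2.439 GPa, ρ = 1220 kg/m³, cost = 4.409 $/kg
  sample V: E = 405.9 GPa, ρ = 19300 kg/m³, cost = 48.50 $/kg
  sample W: E = 102.1 GPa, ρ = 4550 kg/m³, cost = 28.80 $/kg
  sample H: E = 11.93 GPa, ρ = 677.0 kg/m³, cost = 1.014 $/kg
  sample Q: E = 376.5 GPa, ρ = 3850 kg/m³, cost = 20.10 $/kg
  sample H: M = 17.4 MN·m per $
  sample Q: M = 4.86 MN·m per $
  sample F: M = 1.47 MN·m per $
  sample W: M = 0.779 MN·m per $
  sample B: M = 0.453 MN·m per $
  sample V: M = 0.434 MN·m per $
Sample H ranks first.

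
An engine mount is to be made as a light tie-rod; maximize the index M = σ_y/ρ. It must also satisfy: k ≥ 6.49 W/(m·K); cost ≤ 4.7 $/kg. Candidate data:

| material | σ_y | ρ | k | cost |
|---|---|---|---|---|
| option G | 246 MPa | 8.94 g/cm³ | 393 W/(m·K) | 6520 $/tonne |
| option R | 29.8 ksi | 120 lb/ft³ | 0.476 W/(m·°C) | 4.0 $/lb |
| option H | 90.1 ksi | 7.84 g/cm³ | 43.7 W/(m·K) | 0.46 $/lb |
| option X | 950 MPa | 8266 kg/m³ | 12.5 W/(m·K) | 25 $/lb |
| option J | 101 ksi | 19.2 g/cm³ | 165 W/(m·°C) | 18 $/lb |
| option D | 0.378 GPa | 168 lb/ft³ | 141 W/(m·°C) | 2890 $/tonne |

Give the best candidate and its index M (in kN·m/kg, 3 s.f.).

Screen on constraints: k ≥ 6.49 W/(m·K); cost ≤ 4.7 $/kg. Survivors: option H, option D.
Convert each candidate to consistent units, then evaluate M:
  option H: σ_y = 621.2 MPa, ρ = 7840 kg/m³
  option D: σ_y = 378.0 MPa, ρ = 2691 kg/m³
  option D: M = 140 kN·m/kg
  option H: M = 79.2 kN·m/kg
Option D has the largest M.

option D, M = 140 kN·m/kg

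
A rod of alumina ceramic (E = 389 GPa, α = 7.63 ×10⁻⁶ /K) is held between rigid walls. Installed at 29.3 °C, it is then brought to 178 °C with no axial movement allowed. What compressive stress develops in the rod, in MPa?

441 MPa

ΔT = 148.7 K. Constrained thermal stress σ = E·α·ΔT = 389.0×10³ MPa × 7.63×10⁻⁶ × 148.7 = 441 MPa (compressive).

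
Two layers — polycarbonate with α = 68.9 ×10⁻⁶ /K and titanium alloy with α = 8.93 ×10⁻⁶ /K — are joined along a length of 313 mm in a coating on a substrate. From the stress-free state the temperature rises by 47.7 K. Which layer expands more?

α(polycarbonate) = 68.9×10⁻⁶/K vs α(titanium alloy) = 8.93×10⁻⁶/K.
Higher α expands more for the same ΔT: polycarbonate.

polycarbonate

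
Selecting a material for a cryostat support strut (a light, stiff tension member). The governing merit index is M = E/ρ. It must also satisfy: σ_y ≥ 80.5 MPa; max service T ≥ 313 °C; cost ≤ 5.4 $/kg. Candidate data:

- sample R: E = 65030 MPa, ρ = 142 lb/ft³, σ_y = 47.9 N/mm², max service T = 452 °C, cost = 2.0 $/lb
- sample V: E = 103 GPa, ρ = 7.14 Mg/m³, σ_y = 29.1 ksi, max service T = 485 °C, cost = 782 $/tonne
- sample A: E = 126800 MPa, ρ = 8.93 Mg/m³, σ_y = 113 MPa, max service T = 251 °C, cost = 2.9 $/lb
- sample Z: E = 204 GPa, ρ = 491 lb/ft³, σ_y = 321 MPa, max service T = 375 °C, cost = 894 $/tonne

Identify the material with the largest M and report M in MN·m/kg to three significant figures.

sample Z, M = 25.9 MN·m/kg

Screen on constraints: σ_y ≥ 80.5 MPa; max service T ≥ 313 °C; cost ≤ 5.4 $/kg. Survivors: sample V, sample Z.
In SI units:
  sample V: E = 103.0 GPa, ρ = 7140 kg/m³
  sample Z: E = 204.0 GPa, ρ = 7865 kg/m³
  sample Z: M = 25.9 MN·m/kg
  sample V: M = 14.4 MN·m/kg
Sample Z has the largest M.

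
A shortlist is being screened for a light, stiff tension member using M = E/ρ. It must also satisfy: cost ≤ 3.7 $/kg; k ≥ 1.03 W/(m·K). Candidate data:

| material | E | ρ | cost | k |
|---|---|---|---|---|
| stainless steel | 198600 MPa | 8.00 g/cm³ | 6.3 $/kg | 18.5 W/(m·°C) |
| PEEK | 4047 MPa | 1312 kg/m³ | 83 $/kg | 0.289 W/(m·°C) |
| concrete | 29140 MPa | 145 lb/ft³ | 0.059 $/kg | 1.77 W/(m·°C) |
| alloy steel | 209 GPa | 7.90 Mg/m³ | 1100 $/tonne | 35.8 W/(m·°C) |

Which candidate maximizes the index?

alloy steel

Screen on constraints: cost ≤ 3.7 $/kg; k ≥ 1.03 W/(m·K). Survivors: concrete, alloy steel.
Normalizing units and computing the index:
  concrete: E = 29.14 GPa, ρ = 2323 kg/m³
  alloy steel: E = 209.0 GPa, ρ = 7900 kg/m³
  alloy steel: M = 26.5 MN·m/kg
  concrete: M = 12.5 MN·m/kg
The maximum is for alloy steel.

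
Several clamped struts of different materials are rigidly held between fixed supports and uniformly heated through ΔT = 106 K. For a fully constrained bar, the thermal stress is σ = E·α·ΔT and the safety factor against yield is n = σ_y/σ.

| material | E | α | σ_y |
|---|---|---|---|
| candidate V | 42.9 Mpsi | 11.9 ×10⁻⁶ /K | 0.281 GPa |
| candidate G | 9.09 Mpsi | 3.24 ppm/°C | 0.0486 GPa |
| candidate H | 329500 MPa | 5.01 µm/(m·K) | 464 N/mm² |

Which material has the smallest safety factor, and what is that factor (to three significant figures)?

With everything in SI (GPa, ×10⁻⁶/K, MPa):
  candidate V: E = 295.8, α = 11.9, σ_y = 281.0 → σ = 373 MPa, n = 0.753
  candidate G: E = 62.67, α = 3.24, σ_y = 48.60 → σ = 21.5 MPa, n = 2.26
  candidate H: E = 329.5, α = 5.01, σ_y = 464.0 → σ = 175 MPa, n = 2.65
Candidate V has the lowest safety factor, n = 0.753.

candidate V, n = 0.753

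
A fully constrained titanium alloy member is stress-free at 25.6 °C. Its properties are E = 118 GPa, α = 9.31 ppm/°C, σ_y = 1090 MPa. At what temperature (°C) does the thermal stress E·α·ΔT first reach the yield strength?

E·α·ΔT = 1090 MPa ⇒ ΔT = 1090 / (118.0×10³ × 9.31×10⁻⁶) = 992.2 K.
T = 25.6 + 992.2 = 1018 °C.

1020 °C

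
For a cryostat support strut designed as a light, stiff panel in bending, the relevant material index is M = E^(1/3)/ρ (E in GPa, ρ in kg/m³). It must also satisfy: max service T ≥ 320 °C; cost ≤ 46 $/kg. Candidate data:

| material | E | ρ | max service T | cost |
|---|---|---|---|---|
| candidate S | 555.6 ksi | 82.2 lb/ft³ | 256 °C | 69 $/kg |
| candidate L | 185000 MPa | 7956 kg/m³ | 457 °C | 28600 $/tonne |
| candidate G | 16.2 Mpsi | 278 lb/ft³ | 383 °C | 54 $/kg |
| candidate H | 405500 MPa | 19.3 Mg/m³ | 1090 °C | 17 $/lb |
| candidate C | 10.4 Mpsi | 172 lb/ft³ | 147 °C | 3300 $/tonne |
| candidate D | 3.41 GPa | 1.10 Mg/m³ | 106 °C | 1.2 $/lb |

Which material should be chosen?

candidate L

Screen on constraints: max service T ≥ 320 °C; cost ≤ 46 $/kg. Survivors: candidate L, candidate H.
In SI units:
  candidate L: E = 185.0 GPa, ρ = 7956 kg/m³
  candidate H: E = 405.5 GPa, ρ = 19300 kg/m³
  candidate L: M = 0.716×10⁻³
  candidate H: M = 0.384×10⁻³
Highest index: candidate L.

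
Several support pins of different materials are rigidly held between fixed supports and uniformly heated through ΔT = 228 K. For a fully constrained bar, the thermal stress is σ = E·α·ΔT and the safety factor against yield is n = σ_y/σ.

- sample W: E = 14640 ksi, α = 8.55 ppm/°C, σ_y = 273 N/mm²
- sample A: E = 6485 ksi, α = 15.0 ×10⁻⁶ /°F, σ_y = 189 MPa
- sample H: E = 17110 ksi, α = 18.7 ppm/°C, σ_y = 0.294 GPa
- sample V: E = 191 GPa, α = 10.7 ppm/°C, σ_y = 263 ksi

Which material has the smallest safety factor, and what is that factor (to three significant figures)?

sample H, n = 0.585

Converting E to GPa, α to ×10⁻⁶/K, σ_y to MPa, then σ and n for each:
  sample W: E = 100.9, α = 8.55, σ_y = 273.0 → σ = 197 MPa, n = 1.39
  sample A: E = 44.71, α = 27.0, σ_y = 189.0 → σ = 275 MPa, n = 0.687
  sample H: E = 118.0, α = 18.7, σ_y = 294.0 → σ = 503 MPa, n = 0.585
  sample V: E = 191.0, α = 10.7, σ_y = 1813 → σ = 466 MPa, n = 3.89
The minimum is sample H at n = 0.585.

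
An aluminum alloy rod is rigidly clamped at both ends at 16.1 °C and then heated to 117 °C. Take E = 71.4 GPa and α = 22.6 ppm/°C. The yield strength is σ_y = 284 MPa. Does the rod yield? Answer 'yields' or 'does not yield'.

does not yield

ΔT = 100.9 K. Constrained thermal stress σ = E·α·ΔT = 71.40×10³ MPa × 22.6×10⁻⁶ × 100.9 = 163 MPa (compressive).
Compare to σ_y = 284 MPa: σ < σ_y, so it does not yield.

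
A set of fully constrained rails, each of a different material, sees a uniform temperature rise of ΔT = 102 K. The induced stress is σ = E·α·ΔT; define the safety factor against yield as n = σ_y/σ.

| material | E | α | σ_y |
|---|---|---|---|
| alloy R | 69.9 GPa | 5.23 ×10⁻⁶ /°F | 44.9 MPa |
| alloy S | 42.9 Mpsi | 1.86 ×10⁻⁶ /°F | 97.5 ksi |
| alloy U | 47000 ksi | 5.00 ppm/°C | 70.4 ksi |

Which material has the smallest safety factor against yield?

alloy R

With everything in SI (GPa, ×10⁻⁶/K, MPa):
  alloy R: E = 69.90, α = 9.41, σ_y = 44.90 → σ = 67.1 MPa, n = 0.669
  alloy S: E = 295.8, α = 3.35, σ_y = 672.2 → σ = 101 MPa, n = 6.66
  alloy U: E = 324.1, α = 5.00, σ_y = 485.4 → σ = 165 MPa, n = 2.94
Smallest n: alloy R with n = 0.669.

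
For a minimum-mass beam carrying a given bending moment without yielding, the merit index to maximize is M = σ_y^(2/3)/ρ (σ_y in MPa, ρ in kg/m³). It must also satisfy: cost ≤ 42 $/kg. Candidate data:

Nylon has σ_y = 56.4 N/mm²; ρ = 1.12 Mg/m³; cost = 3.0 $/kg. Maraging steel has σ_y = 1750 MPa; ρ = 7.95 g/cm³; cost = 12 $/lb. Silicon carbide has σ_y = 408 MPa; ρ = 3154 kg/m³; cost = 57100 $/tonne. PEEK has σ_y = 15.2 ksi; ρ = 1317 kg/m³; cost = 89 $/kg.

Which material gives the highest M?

Screen on constraints: cost ≤ 42 $/kg. Survivors: nylon, maraging steel.
In SI units:
  nylon: σ_y = 56.40 MPa, ρ = 1120 kg/m³
  maraging steel: σ_y = 1750 MPa, ρ = 7950 kg/m³
  maraging steel: M = 18.3×10⁻³
  nylon: M = 13.1×10⁻³
Maraging steel ranks first.

maraging steel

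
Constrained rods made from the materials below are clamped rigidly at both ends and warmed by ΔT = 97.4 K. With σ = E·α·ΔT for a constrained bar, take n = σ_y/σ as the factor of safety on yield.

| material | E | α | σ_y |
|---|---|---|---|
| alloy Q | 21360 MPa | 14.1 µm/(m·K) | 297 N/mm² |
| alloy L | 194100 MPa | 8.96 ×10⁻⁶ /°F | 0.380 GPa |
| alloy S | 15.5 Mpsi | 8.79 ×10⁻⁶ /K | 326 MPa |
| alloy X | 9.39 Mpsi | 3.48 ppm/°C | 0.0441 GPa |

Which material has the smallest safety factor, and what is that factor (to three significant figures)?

alloy L, n = 1.25

In consistent units (E in GPa, α in ×10⁻⁶/K, σ_y in MPa):
  alloy Q: E = 21.36, α = 14.1, σ_y = 297.0 → σ = 29.3 MPa, n = 10.1
  alloy L: E = 194.1, α = 16.1, σ_y = 380.0 → σ = 305 MPa, n = 1.25
  alloy S: E = 106.9, α = 8.79, σ_y = 326.0 → σ = 91.5 MPa, n = 3.56
  alloy X: E = 64.74, α = 3.48, σ_y = 44.10 → σ = 21.9 MPa, n = 2.01
The minimum is alloy L at n = 1.25.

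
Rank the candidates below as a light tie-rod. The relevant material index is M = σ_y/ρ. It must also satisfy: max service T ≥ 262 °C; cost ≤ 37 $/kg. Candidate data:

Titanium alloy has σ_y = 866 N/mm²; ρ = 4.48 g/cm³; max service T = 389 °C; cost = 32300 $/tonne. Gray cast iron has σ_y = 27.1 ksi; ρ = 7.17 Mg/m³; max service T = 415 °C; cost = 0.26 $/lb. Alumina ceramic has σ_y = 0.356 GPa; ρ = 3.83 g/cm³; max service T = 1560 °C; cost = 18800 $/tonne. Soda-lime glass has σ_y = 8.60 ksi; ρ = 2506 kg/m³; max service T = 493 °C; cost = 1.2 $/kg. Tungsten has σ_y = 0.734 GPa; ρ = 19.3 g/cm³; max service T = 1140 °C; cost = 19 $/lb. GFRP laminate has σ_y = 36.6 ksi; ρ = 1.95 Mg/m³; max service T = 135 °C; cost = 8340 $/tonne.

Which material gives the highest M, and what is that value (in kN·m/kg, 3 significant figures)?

titanium alloy, M = 193 kN·m/kg

Screen on constraints: max service T ≥ 262 °C; cost ≤ 37 $/kg. Survivors: titanium alloy, gray cast iron, alumina ceramic, soda-lime glass.
Putting every candidate on a common basis:
  titanium alloy: σ_y = 866.0 MPa, ρ = 4480 kg/m³
  gray cast iron: σ_y = 186.8 MPa, ρ = 7170 kg/m³
  alumina ceramic: σ_y = 356.0 MPa, ρ = 3830 kg/m³
  soda-lime glass: σ_y = 59.29 MPa, ρ = 2506 kg/m³
  titanium alloy: M = 193 kN·m/kg
  alumina ceramic: M = 93.0 kN·m/kg
  gray cast iron: M = 26.1 kN·m/kg
  soda-lime glass: M = 23.7 kN·m/kg
The maximum is for titanium alloy.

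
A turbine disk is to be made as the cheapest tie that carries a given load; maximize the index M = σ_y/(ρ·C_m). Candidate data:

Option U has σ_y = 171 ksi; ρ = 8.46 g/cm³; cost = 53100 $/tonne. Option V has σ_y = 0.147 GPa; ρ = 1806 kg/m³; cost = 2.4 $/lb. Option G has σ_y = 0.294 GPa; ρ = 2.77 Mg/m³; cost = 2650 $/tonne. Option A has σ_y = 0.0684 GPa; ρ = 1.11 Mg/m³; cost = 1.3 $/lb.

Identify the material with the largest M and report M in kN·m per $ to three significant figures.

option G, M = 40.1 kN·m per $

After converting to SI:
  option U: σ_y = 1179 MPa, ρ = 8460 kg/m³, cost = 53.10 $/kg
  option V: σ_y = 147.0 MPa, ρ = 1806 kg/m³, cost = 5.291 $/kg
  option G: σ_y = 294.0 MPa, ρ = 2770 kg/m³, cost = 2.650 $/kg
  option A: σ_y = 68.40 MPa, ρ = 1110 kg/m³, cost = 2.866 $/kg
  option G: M = 40.1 kN·m per $
  option A: M = 21.5 kN·m per $
  option V: M = 15.4 kN·m per $
  option U: M = 2.62 kN·m per $
Highest index: option G.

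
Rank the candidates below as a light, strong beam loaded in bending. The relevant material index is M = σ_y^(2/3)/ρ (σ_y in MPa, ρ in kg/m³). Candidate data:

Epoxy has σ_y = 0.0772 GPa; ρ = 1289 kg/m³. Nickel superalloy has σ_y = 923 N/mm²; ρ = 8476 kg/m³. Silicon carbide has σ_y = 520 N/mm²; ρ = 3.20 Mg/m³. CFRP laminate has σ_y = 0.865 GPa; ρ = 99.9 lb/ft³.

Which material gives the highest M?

CFRP laminate

Putting every candidate on a common basis:
  epoxy: σ_y = 77.20 MPa, ρ = 1289 kg/m³
  nickel superalloy: σ_y = 923.0 MPa, ρ = 8476 kg/m³
  silicon carbide: σ_y = 520.0 MPa, ρ = 3200 kg/m³
  CFRP laminate: σ_y = 865.0 MPa, ρ = 1600 kg/m³
  CFRP laminate: M = 56.7×10⁻³
  silicon carbide: M = 20.2×10⁻³
  epoxy: M = 14.1×10⁻³
  nickel superalloy: M = 11.2×10⁻³
CFRP laminate ranks first.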